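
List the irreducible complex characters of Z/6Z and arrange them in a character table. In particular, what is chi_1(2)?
Character table of Z/6Z (irreps indexed chi_0,...,chi_5 with chi_k(m) = zeta_6^(k*m), zeta_6 = exp(2*pi*i/6)):
  irrep \ class  {0} (size 1)  {1} (size 1)    {2} (size 1)    {3} (size 1)  {4} (size 1)    {5} (size 1)  
  chi_0          1             1               1               1             1               1             
  chi_1          1             exp(I*pi/3)     exp(2*I*pi/3)   -1            exp(-2*I*pi/3)  exp(-I*pi/3)  
  chi_2          1             exp(2*I*pi/3)   exp(-2*I*pi/3)  1             exp(2*I*pi/3)   exp(-2*I*pi/3)
  chi_3          1             -1              1               -1            1               -1            
  chi_4          1             exp(-2*I*pi/3)  exp(2*I*pi/3)   1             exp(-2*I*pi/3)  exp(2*I*pi/3) 
  chi_5          1             exp(-I*pi/3)    exp(-2*I*pi/3)  -1            exp(2*I*pi/3)   exp(I*pi/3)   

Spot check: chi_1(2) = zeta_6^(1*2) = zeta_6^2 = exp(2*I*pi/3).

Why: Z/6Z is abelian, so all 6 irreducible complex representations are 1-dimensional. They are given by chi_k(m) = zeta_6^(k*m) for k = 0,...,5. Row orthogonality: sum_m chi_k(m) conj(chi_l(m)) = 6 * [k = l].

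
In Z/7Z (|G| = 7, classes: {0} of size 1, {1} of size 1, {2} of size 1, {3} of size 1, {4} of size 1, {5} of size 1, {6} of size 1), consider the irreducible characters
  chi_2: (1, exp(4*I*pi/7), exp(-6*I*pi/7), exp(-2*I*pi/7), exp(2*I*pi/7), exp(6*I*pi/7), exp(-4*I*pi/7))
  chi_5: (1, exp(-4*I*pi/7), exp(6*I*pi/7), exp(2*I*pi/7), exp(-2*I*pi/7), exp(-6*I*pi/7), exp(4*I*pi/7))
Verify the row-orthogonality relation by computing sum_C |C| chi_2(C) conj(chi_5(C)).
Sum = 0; so <chi_2, chi_5> = 0 (distinct irreducibles are orthogonal).

Argument: Compute term by term over conjugacy classes (|C| * chi_2(C) * conj(chi_5(C))):
  1*(1)*conj(1) + 1*(exp(4*I*pi/7))*conj(exp(-4*I*pi/7)) + 1*(exp(-6*I*pi/7))*conj(exp(6*I*pi/7)) + 1*(exp(-2*I*pi/7))*conj(exp(2*I*pi/7)) + 1*(exp(2*I*pi/7))*conj(exp(-2*I*pi/7)) + 1*(exp(6*I*pi/7))*conj(exp(-6*I*pi/7)) + 1*(exp(-4*I*pi/7))*conj(exp(4*I*pi/7))
  = (1) + (exp(-6*I*pi/7)) + (exp(2*I*pi/7)) + (exp(-4*I*pi/7)) + (exp(4*I*pi/7)) + (exp(-2*I*pi/7)) + (exp(6*I*pi/7))
  = 0.
(Exp terms are combined using exp(i*s)*conj(exp(i*t)) = exp(i*(s-t)), and sums of them are collapsed using the identity that for every m > 1 the m distinct m-th roots of unity sum to 0, e.g. 1 + exp(2*I*pi/3) + exp(-2*I*pi/3) = 0.)
Dividing by |G| = 7 gives 0/7 = 0, matching the row-orthogonality relation <chi_2, chi_5> = [chi_2 = chi_5].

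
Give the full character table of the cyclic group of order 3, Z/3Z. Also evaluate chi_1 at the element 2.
Character table of Z/3Z (irreps indexed chi_0,...,chi_2 with chi_k(m) = zeta_3^(k*m), zeta_3 = exp(2*pi*i/3)):
  irrep \ class  {0} (size 1)  {1} (size 1)    {2} (size 1)  
  chi_0          1             1               1             
  chi_1          1             exp(2*I*pi/3)   exp(-2*I*pi/3)
  chi_2          1             exp(-2*I*pi/3)  exp(2*I*pi/3) 

Spot check: chi_1(2) = zeta_3^(1*2) = zeta_3^2 = exp(-2*I*pi/3).

Working: Z/3Z is abelian, so all 3 irreducible complex representations are 1-dimensional. They are given by chi_k(m) = zeta_3^(k*m) for k = 0,...,2. Row orthogonality: sum_m chi_k(m) conj(chi_l(m)) = 3 * [k = l].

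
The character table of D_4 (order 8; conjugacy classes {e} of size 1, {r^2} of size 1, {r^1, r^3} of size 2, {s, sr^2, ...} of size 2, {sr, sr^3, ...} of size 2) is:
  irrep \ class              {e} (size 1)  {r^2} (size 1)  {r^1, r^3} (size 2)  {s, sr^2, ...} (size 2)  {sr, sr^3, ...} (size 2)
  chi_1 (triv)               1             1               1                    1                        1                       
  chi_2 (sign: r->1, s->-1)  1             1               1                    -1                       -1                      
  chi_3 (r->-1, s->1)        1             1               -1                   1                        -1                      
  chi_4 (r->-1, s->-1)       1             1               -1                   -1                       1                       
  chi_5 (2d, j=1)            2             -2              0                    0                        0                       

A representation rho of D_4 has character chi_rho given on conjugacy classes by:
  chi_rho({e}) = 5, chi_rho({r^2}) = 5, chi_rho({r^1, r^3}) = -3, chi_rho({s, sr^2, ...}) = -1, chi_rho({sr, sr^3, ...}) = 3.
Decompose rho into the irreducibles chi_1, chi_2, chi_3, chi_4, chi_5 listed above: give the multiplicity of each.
Multiplicities: chi_1: 1, chi_2: 0, chi_3: 1, chi_4: 3, chi_5: 0.

Details: Use <chi_rho, chi> = (1/|G|) sum_C |C| * chi_rho(C) * conj(chi(C)) with |G| = 8 for each irreducible chi in the table:
  <chi_rho, chi_1> = (1/8)[1*(5)*conj(1) + 1*(5)*conj(1) + 2*(-3)*conj(1) + 2*(-1)*conj(1) + 2*(3)*conj(1)]
      = (1/8)[(5) + (5) + (-6) + (-2) + (6)] = 8/8 = 1
  <chi_rho, chi_2> = (1/8)[1*(5)*conj(1) + 1*(5)*conj(1) + 2*(-3)*conj(1) + 2*(-1)*conj(-1) + 2*(3)*conj(-1)]
      = (1/8)[(5) + (5) + (-6) + (2) + (-6)] = 0/8 = 0
  <chi_rho, chi_3> = (1/8)[1*(5)*conj(1) + 1*(5)*conj(1) + 2*(-3)*conj(-1) + 2*(-1)*conj(1) + 2*(3)*conj(-1)]
      = (1/8)[(5) + (5) + (6) + (-2) + (-6)] = 8/8 = 1
  <chi_rho, chi_4> = (1/8)[1*(5)*conj(1) + 1*(5)*conj(1) + 2*(-3)*conj(-1) + 2*(-1)*conj(-1) + 2*(3)*conj(1)]
      = (1/8)[(5) + (5) + (6) + (2) + (6)] = 24/8 = 3
  <chi_rho, chi_5> = (1/8)[1*(5)*conj(2) + 1*(5)*conj(-2) + 2*(-3)*conj(0) + 2*(-1)*conj(0) + 2*(3)*conj(0)]
      = (1/8)[(10) + (-10) + (0) + (0) + (0)] = 0/8 = 0
Dimension check: dim(rho) = sum (mult * dim) = 1*1 + 0*1 + 1*1 + 3*1 + 0*2 = 5 = chi_rho(e) = 5.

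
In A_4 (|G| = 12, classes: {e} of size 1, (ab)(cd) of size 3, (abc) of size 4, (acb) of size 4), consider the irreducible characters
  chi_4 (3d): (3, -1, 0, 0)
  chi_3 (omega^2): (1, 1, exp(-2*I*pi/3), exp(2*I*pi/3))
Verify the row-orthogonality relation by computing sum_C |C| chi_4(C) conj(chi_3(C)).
Sum = 0; so <chi_4, chi_3> = 0 (distinct irreducibles are orthogonal).

Solution. Compute term by term over conjugacy classes (|C| * chi_4(C) * conj(chi_3(C))):
  1*(3)*conj(1) + 3*(-1)*conj(1) + 4*(0)*conj(exp(-2*I*pi/3)) + 4*(0)*conj(exp(2*I*pi/3))
  = (3) + (-3) + (0) + (0)
  = 0.
(Exp terms are combined using exp(i*s)*conj(exp(i*t)) = exp(i*(s-t)), and sums of them are collapsed using the identity that for every m > 1 the m distinct m-th roots of unity sum to 0, e.g. 1 + exp(2*I*pi/3) + exp(-2*I*pi/3) = 0.)
Dividing by |G| = 12 gives 0/12 = 0, matching the row-orthogonality relation <chi_4, chi_3> = [chi_4 = chi_3].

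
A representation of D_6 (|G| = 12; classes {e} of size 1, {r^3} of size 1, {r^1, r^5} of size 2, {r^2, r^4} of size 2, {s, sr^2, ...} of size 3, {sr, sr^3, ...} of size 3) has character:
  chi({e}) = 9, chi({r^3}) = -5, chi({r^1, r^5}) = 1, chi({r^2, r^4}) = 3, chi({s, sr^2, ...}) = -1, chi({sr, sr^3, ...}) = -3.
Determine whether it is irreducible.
Not irreducible (reducible): <chi, chi> = 13 > 1.

Working: <chi, chi> = (1/|G|) sum_C |C| * |chi(C)|^2 = (1/12)[1*|9|^2 + 1*|-5|^2 + 2*|1|^2 + 2*|3|^2 + 3*|-1|^2 + 3*|-3|^2]
  = (1/12)[(81) + (25) + (2) + (18) + (3) + (27)] = 156/12 = 13.
A character is irreducible iff <chi, chi> = 1, so this representation is reducible.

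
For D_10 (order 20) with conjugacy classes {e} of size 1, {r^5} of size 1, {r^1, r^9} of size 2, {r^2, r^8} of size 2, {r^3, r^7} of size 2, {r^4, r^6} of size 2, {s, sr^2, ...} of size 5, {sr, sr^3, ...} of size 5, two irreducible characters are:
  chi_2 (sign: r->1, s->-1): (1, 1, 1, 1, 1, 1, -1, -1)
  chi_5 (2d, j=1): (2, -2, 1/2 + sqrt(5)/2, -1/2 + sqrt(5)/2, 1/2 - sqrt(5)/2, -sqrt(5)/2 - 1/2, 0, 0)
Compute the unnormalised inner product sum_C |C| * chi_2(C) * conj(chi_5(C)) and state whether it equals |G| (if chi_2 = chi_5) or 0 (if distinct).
Sum = 0; so <chi_2, chi_5> = 0 (distinct irreducibles are orthogonal).

Argument: Compute term by term over conjugacy classes (|C| * chi_2(C) * conj(chi_5(C))):
  1*(1)*conj(2) + 1*(1)*conj(-2) + 2*(1)*conj(1/2 + sqrt(5)/2) + 2*(1)*conj(-1/2 + sqrt(5)/2) + 2*(1)*conj(1/2 - sqrt(5)/2) + 2*(1)*conj(-sqrt(5)/2 - 1/2) + 5*(-1)*conj(0) + 5*(-1)*conj(0)
  = (2) + (-2) + (1 + sqrt(5)) + (-1 + sqrt(5)) + (1 - sqrt(5)) + (-sqrt(5) - 1) + (0) + (0)
  = 0.
Dividing by |G| = 20 gives 0/20 = 0, matching the row-orthogonality relation <chi_2, chi_5> = [chi_2 = chi_5].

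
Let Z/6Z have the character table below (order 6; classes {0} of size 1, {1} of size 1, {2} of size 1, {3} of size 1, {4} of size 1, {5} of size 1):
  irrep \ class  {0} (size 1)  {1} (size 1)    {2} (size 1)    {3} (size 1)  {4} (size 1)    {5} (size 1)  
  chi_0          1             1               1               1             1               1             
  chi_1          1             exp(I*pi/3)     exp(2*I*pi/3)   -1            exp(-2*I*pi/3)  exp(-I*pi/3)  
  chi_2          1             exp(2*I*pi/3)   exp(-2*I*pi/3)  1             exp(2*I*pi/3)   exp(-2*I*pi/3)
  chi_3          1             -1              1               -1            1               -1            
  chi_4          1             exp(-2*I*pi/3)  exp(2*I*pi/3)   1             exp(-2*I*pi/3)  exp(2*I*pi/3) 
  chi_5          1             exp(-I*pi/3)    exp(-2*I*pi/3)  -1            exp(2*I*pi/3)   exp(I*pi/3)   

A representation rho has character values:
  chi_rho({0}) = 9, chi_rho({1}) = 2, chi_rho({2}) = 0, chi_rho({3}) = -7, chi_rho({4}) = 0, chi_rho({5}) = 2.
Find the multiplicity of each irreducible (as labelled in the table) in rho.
Multiplicities: chi_0: 1, chi_1: 3, chi_2: 0, chi_3: 2, chi_4: 0, chi_5: 3.

Working: Use <chi_rho, chi> = (1/|G|) sum_C |C| * chi_rho(C) * conj(chi(C)) with |G| = 6 for each irreducible chi in the table:
  <chi_rho, chi_0> = (1/6)[1*(9)*conj(1) + 1*(2)*conj(1) + 1*(0)*conj(1) + 1*(-7)*conj(1) + 1*(0)*conj(1) + 1*(2)*conj(1)]
      = (1/6)[(9) + (2) + (0) + (-7) + (0) + (2)] = 6/6 = 1
  <chi_rho, chi_1> = (1/6)[1*(9)*conj(1) + 1*(2)*conj(exp(I*pi/3)) + 1*(0)*conj(exp(2*I*pi/3)) + 1*(-7)*conj(-1) + 1*(0)*conj(exp(-2*I*pi/3)) + 1*(2)*conj(exp(-I*pi/3))]
      = (1/6)[(9) + (3 + 3*exp(-2*I*pi/3) - exp(-I*pi/3)) + (0) + (7) + (0) + (3 - exp(I*pi/3) + 3*exp(2*I*pi/3))] = 18/6 = 3
  <chi_rho, chi_2> = (1/6)[1*(9)*conj(1) + 1*(2)*conj(exp(2*I*pi/3)) + 1*(0)*conj(exp(-2*I*pi/3)) + 1*(-7)*conj(1) + 1*(0)*conj(exp(2*I*pi/3)) + 1*(2)*conj(exp(-2*I*pi/3))]
      = (1/6)[(9) + (-3 + 3*exp(-I*pi/3) - exp(-2*I*pi/3)) + (0) + (-7) + (0) + (-3 - exp(2*I*pi/3) + 3*exp(I*pi/3))] = 0/6 = 0
  <chi_rho, chi_3> = (1/6)[1*(9)*conj(1) + 1*(2)*conj(-1) + 1*(0)*conj(1) + 1*(-7)*conj(-1) + 1*(0)*conj(1) + 1*(2)*conj(-1)]
      = (1/6)[(9) + (-2) + (0) + (7) + (0) + (-2)] = 12/6 = 2
  <chi_rho, chi_4> = (1/6)[1*(9)*conj(1) + 1*(2)*conj(exp(-2*I*pi/3)) + 1*(0)*conj(exp(2*I*pi/3)) + 1*(-7)*conj(1) + 1*(0)*conj(exp(-2*I*pi/3)) + 1*(2)*conj(exp(2*I*pi/3))]
      = (1/6)[(9) + (-3 - exp(2*I*pi/3) + 3*exp(I*pi/3)) + (0) + (-7) + (0) + (-3 + 3*exp(-I*pi/3) - exp(-2*I*pi/3))] = 0/6 = 0
  <chi_rho, chi_5> = (1/6)[1*(9)*conj(1) + 1*(2)*conj(exp(-I*pi/3)) + 1*(0)*conj(exp(-2*I*pi/3)) + 1*(-7)*conj(-1) + 1*(0)*conj(exp(2*I*pi/3)) + 1*(2)*conj(exp(I*pi/3))]
      = (1/6)[(9) + (3 - exp(I*pi/3) + 3*exp(2*I*pi/3)) + (0) + (7) + (0) + (3 + 3*exp(-2*I*pi/3) - exp(-I*pi/3))] = 18/6 = 3
(Exp terms are combined using exp(i*s)*conj(exp(i*t)) = exp(i*(s-t)), and sums of them are collapsed using the identity that for every m > 1 the m distinct m-th roots of unity sum to 0, e.g. 1 + exp(2*I*pi/3) + exp(-2*I*pi/3) = 0.)
Dimension check: dim(rho) = sum (mult * dim) = 1*1 + 3*1 + 0*1 + 2*1 + 0*1 + 3*1 = 9 = chi_rho(e) = 9.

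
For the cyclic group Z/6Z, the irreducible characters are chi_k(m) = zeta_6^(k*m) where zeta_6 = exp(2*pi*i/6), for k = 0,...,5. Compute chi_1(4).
chi_1(4) = zeta_6^4 = exp(-2*I*pi/3)

Working: chi_1(4) = zeta_6^(1*4) = zeta_6^4. Since zeta_6^6 = 1, this equals zeta_6^4 = exp(2*pi*i*4/6) = exp(-2*I*pi/3).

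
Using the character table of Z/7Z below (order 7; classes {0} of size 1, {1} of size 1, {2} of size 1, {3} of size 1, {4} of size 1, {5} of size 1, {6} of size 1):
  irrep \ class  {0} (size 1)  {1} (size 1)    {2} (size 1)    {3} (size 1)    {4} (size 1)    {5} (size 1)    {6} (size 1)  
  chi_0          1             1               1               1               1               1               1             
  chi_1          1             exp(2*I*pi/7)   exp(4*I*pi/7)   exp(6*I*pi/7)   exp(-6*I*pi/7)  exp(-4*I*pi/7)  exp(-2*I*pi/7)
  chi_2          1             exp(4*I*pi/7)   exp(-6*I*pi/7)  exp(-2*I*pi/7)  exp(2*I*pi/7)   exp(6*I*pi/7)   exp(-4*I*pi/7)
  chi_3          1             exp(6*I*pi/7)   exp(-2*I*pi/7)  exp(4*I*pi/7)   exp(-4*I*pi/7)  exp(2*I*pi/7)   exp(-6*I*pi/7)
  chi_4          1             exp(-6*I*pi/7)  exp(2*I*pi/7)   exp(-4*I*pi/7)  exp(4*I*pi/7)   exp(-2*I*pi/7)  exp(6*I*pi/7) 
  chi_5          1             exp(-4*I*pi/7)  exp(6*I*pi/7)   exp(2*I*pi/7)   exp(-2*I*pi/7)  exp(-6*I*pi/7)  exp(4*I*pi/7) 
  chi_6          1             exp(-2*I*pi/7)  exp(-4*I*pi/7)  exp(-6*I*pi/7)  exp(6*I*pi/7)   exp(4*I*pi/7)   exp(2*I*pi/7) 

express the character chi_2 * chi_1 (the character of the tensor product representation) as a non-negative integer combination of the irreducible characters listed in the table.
chi_2 tensor chi_1 = chi_3 (all other irreducibles have multiplicity 0).

Derivation: The character of a tensor product is the pointwise product (chi_2 * chi_1)(C) = chi_2(C) * chi_1(C):
  {0}: (1)*(1), {1}: (exp(4*I*pi/7))*(exp(2*I*pi/7)), {2}: (exp(-6*I*pi/7))*(exp(4*I*pi/7)), {3}: (exp(-2*I*pi/7))*(exp(6*I*pi/7)), {4}: (exp(2*I*pi/7))*(exp(-6*I*pi/7)), {5}: (exp(6*I*pi/7))*(exp(-4*I*pi/7)), {6}: (exp(-4*I*pi/7))*(exp(-2*I*pi/7))
so (chi_2 * chi_1) takes values
  {0} -> 1, {1} -> exp(6*I*pi/7), {2} -> exp(-2*I*pi/7), {3} -> exp(4*I*pi/7), {4} -> exp(-4*I*pi/7), {5} -> exp(2*I*pi/7), {6} -> exp(-6*I*pi/7).
Now take the inner product of this character with each irreducible chi from the table, <chi_2*chi_1, chi> = (1/7) sum_C |C| (chi_2*chi_1)(C) conj(chi(C)):
  <chi_2*chi_1, chi_0> = (1/7)[1*(1)*conj(1) + 1*(exp(6*I*pi/7))*conj(1) + 1*(exp(-2*I*pi/7))*conj(1) + 1*(exp(4*I*pi/7))*conj(1) + 1*(exp(-4*I*pi/7))*conj(1) + 1*(exp(2*I*pi/7))*conj(1) + 1*(exp(-6*I*pi/7))*conj(1)]
      = (1/7)[(1) + (exp(6*I*pi/7)) + (exp(-2*I*pi/7)) + (exp(4*I*pi/7)) + (exp(-4*I*pi/7)) + (exp(2*I*pi/7)) + (exp(-6*I*pi/7))] = 0/7 = 0
  <chi_2*chi_1, chi_1> = (1/7)[1*(1)*conj(1) + 1*(exp(6*I*pi/7))*conj(exp(2*I*pi/7)) + 1*(exp(-2*I*pi/7))*conj(exp(4*I*pi/7)) + 1*(exp(4*I*pi/7))*conj(exp(6*I*pi/7)) + 1*(exp(-4*I*pi/7))*conj(exp(-6*I*pi/7)) + 1*(exp(2*I*pi/7))*conj(exp(-4*I*pi/7)) + 1*(exp(-6*I*pi/7))*conj(exp(-2*I*pi/7))]
      = (1/7)[(1) + (exp(4*I*pi/7)) + (exp(-6*I*pi/7)) + (exp(-2*I*pi/7)) + (exp(2*I*pi/7)) + (exp(6*I*pi/7)) + (exp(-4*I*pi/7))] = 0/7 = 0
  <chi_2*chi_1, chi_2> = (1/7)[1*(1)*conj(1) + 1*(exp(6*I*pi/7))*conj(exp(4*I*pi/7)) + 1*(exp(-2*I*pi/7))*conj(exp(-6*I*pi/7)) + 1*(exp(4*I*pi/7))*conj(exp(-2*I*pi/7)) + 1*(exp(-4*I*pi/7))*conj(exp(2*I*pi/7)) + 1*(exp(2*I*pi/7))*conj(exp(6*I*pi/7)) + 1*(exp(-6*I*pi/7))*conj(exp(-4*I*pi/7))]
      = (1/7)[(1) + (exp(2*I*pi/7)) + (exp(4*I*pi/7)) + (exp(6*I*pi/7)) + (exp(-6*I*pi/7)) + (exp(-4*I*pi/7)) + (exp(-2*I*pi/7))] = 0/7 = 0
  <chi_2*chi_1, chi_3> = (1/7)[1*(1)*conj(1) + 1*(exp(6*I*pi/7))*conj(exp(6*I*pi/7)) + 1*(exp(-2*I*pi/7))*conj(exp(-2*I*pi/7)) + 1*(exp(4*I*pi/7))*conj(exp(4*I*pi/7)) + 1*(exp(-4*I*pi/7))*conj(exp(-4*I*pi/7)) + 1*(exp(2*I*pi/7))*conj(exp(2*I*pi/7)) + 1*(exp(-6*I*pi/7))*conj(exp(-6*I*pi/7))]
      = (1/7)[(1) + (1) + (1) + (1) + (1) + (1) + (1)] = 7/7 = 1
  <chi_2*chi_1, chi_4> = (1/7)[1*(1)*conj(1) + 1*(exp(6*I*pi/7))*conj(exp(-6*I*pi/7)) + 1*(exp(-2*I*pi/7))*conj(exp(2*I*pi/7)) + 1*(exp(4*I*pi/7))*conj(exp(-4*I*pi/7)) + 1*(exp(-4*I*pi/7))*conj(exp(4*I*pi/7)) + 1*(exp(2*I*pi/7))*conj(exp(-2*I*pi/7)) + 1*(exp(-6*I*pi/7))*conj(exp(6*I*pi/7))]
      = (1/7)[(1) + (exp(-2*I*pi/7)) + (exp(-4*I*pi/7)) + (exp(-6*I*pi/7)) + (exp(6*I*pi/7)) + (exp(4*I*pi/7)) + (exp(2*I*pi/7))] = 0/7 = 0
  <chi_2*chi_1, chi_5> = (1/7)[1*(1)*conj(1) + 1*(exp(6*I*pi/7))*conj(exp(-4*I*pi/7)) + 1*(exp(-2*I*pi/7))*conj(exp(6*I*pi/7)) + 1*(exp(4*I*pi/7))*conj(exp(2*I*pi/7)) + 1*(exp(-4*I*pi/7))*conj(exp(-2*I*pi/7)) + 1*(exp(2*I*pi/7))*conj(exp(-6*I*pi/7)) + 1*(exp(-6*I*pi/7))*conj(exp(4*I*pi/7))]
      = (1/7)[(1) + (exp(-4*I*pi/7)) + (exp(6*I*pi/7)) + (exp(2*I*pi/7)) + (exp(-2*I*pi/7)) + (exp(-6*I*pi/7)) + (exp(4*I*pi/7))] = 0/7 = 0
  <chi_2*chi_1, chi_6> = (1/7)[1*(1)*conj(1) + 1*(exp(6*I*pi/7))*conj(exp(-2*I*pi/7)) + 1*(exp(-2*I*pi/7))*conj(exp(-4*I*pi/7)) + 1*(exp(4*I*pi/7))*conj(exp(-6*I*pi/7)) + 1*(exp(-4*I*pi/7))*conj(exp(6*I*pi/7)) + 1*(exp(2*I*pi/7))*conj(exp(4*I*pi/7)) + 1*(exp(-6*I*pi/7))*conj(exp(2*I*pi/7))]
      = (1/7)[(1) + (exp(-6*I*pi/7)) + (exp(2*I*pi/7)) + (exp(-4*I*pi/7)) + (exp(4*I*pi/7)) + (exp(-2*I*pi/7)) + (exp(6*I*pi/7))] = 0/7 = 0
(Exp terms are combined using exp(i*s)*conj(exp(i*t)) = exp(i*(s-t)), and sums of them are collapsed using the identity that for every m > 1 the m distinct m-th roots of unity sum to 0, e.g. 1 + exp(2*I*pi/3) + exp(-2*I*pi/3) = 0.)
Hence the multiplicities are chi_3: 1. Dimension check: dim(chi_2)*dim(chi_1) = 1*1 = 1 and sum (mult * dim) = 1*1 = 1.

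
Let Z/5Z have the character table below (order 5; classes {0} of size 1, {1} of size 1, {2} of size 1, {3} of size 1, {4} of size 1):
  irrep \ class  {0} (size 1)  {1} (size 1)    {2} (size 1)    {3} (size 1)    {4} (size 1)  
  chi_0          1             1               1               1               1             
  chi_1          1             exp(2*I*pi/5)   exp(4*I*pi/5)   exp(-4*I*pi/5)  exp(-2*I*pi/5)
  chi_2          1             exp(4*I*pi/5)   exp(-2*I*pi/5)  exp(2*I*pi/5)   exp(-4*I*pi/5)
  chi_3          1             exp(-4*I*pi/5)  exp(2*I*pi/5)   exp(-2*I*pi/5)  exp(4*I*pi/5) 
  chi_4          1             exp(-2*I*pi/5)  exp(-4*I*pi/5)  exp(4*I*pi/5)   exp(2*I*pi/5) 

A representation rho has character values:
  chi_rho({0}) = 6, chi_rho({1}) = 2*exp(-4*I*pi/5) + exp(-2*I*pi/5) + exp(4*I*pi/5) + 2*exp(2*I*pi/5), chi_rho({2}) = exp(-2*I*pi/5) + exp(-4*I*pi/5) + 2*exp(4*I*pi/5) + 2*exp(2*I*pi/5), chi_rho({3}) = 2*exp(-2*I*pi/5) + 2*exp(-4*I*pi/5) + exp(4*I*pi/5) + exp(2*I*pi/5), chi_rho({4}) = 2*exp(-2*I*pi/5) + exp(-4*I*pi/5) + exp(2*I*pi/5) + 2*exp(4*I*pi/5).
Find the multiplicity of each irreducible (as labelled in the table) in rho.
Multiplicities: chi_0: 0, chi_1: 2, chi_2: 1, chi_3: 2, chi_4: 1.

Justification: Use <chi_rho, chi> = (1/|G|) sum_C |C| * chi_rho(C) * conj(chi(C)) with |G| = 5 for each irreducible chi in the table:
  <chi_rho, chi_0> = (1/5)[1*(6)*conj(1) + 1*(2*exp(-4*I*pi/5) + exp(-2*I*pi/5) + exp(4*I*pi/5) + 2*exp(2*I*pi/5))*conj(1) + 1*(exp(-2*I*pi/5) + exp(-4*I*pi/5) + 2*exp(4*I*pi/5) + 2*exp(2*I*pi/5))*conj(1) + 1*(2*exp(-2*I*pi/5) + 2*exp(-4*I*pi/5) + exp(4*I*pi/5) + exp(2*I*pi/5))*conj(1) + 1*(2*exp(-2*I*pi/5) + exp(-4*I*pi/5) + exp(2*I*pi/5) + 2*exp(4*I*pi/5))*conj(1)]
      = (1/5)[(6) + (2*exp(-4*I*pi/5) + exp(-2*I*pi/5) + exp(4*I*pi/5) + 2*exp(2*I*pi/5)) + (exp(-2*I*pi/5) + exp(-4*I*pi/5) + 2*exp(4*I*pi/5) + 2*exp(2*I*pi/5)) + (2*exp(-2*I*pi/5) + 2*exp(-4*I*pi/5) + exp(4*I*pi/5) + exp(2*I*pi/5)) + (2*exp(-2*I*pi/5) + exp(-4*I*pi/5) + exp(2*I*pi/5) + 2*exp(4*I*pi/5))] = 0/5 = 0
  <chi_rho, chi_1> = (1/5)[1*(6)*conj(1) + 1*(2*exp(-4*I*pi/5) + exp(-2*I*pi/5) + exp(4*I*pi/5) + 2*exp(2*I*pi/5))*conj(exp(2*I*pi/5)) + 1*(exp(-2*I*pi/5) + exp(-4*I*pi/5) + 2*exp(4*I*pi/5) + 2*exp(2*I*pi/5))*conj(exp(4*I*pi/5)) + 1*(2*exp(-2*I*pi/5) + 2*exp(-4*I*pi/5) + exp(4*I*pi/5) + exp(2*I*pi/5))*conj(exp(-4*I*pi/5)) + 1*(2*exp(-2*I*pi/5) + exp(-4*I*pi/5) + exp(2*I*pi/5) + 2*exp(4*I*pi/5))*conj(exp(-2*I*pi/5))]
      = (1/5)[(6) + (2 + exp(-4*I*pi/5) + exp(2*I*pi/5) + 2*exp(4*I*pi/5)) + (2 + 2*exp(-2*I*pi/5) + exp(4*I*pi/5) + exp(2*I*pi/5)) + (2 + exp(-2*I*pi/5) + exp(-4*I*pi/5) + 2*exp(2*I*pi/5)) + (2 + 2*exp(-4*I*pi/5) + exp(-2*I*pi/5) + exp(4*I*pi/5))] = 10/5 = 2
  <chi_rho, chi_2> = (1/5)[1*(6)*conj(1) + 1*(2*exp(-4*I*pi/5) + exp(-2*I*pi/5) + exp(4*I*pi/5) + 2*exp(2*I*pi/5))*conj(exp(4*I*pi/5)) + 1*(exp(-2*I*pi/5) + exp(-4*I*pi/5) + 2*exp(4*I*pi/5) + 2*exp(2*I*pi/5))*conj(exp(-2*I*pi/5)) + 1*(2*exp(-2*I*pi/5) + 2*exp(-4*I*pi/5) + exp(4*I*pi/5) + exp(2*I*pi/5))*conj(exp(2*I*pi/5)) + 1*(2*exp(-2*I*pi/5) + exp(-4*I*pi/5) + exp(2*I*pi/5) + 2*exp(4*I*pi/5))*conj(exp(-4*I*pi/5))]
      = (1/5)[(6) + (1 + 2*exp(-2*I*pi/5) + exp(4*I*pi/5) + 2*exp(2*I*pi/5)) + (1 + 2*exp(-4*I*pi/5) + exp(-2*I*pi/5) + 2*exp(4*I*pi/5)) + (1 + 2*exp(-4*I*pi/5) + exp(2*I*pi/5) + 2*exp(4*I*pi/5)) + (1 + 2*exp(-2*I*pi/5) + exp(-4*I*pi/5) + 2*exp(2*I*pi/5))] = 5/5 = 1
  <chi_rho, chi_3> = (1/5)[1*(6)*conj(1) + 1*(2*exp(-4*I*pi/5) + exp(-2*I*pi/5) + exp(4*I*pi/5) + 2*exp(2*I*pi/5))*conj(exp(-4*I*pi/5)) + 1*(exp(-2*I*pi/5) + exp(-4*I*pi/5) + 2*exp(4*I*pi/5) + 2*exp(2*I*pi/5))*conj(exp(2*I*pi/5)) + 1*(2*exp(-2*I*pi/5) + 2*exp(-4*I*pi/5) + exp(4*I*pi/5) + exp(2*I*pi/5))*conj(exp(-2*I*pi/5)) + 1*(2*exp(-2*I*pi/5) + exp(-4*I*pi/5) + exp(2*I*pi/5) + 2*exp(4*I*pi/5))*conj(exp(4*I*pi/5))]
      = (1/5)[(6) + (2 + 2*exp(-4*I*pi/5) + exp(-2*I*pi/5) + exp(2*I*pi/5)) + (2 + exp(-4*I*pi/5) + exp(4*I*pi/5) + 2*exp(2*I*pi/5)) + (2 + 2*exp(-2*I*pi/5) + exp(-4*I*pi/5) + exp(4*I*pi/5)) + (2 + exp(-2*I*pi/5) + exp(2*I*pi/5) + 2*exp(4*I*pi/5))] = 10/5 = 2
  <chi_rho, chi_4> = (1/5)[1*(6)*conj(1) + 1*(2*exp(-4*I*pi/5) + exp(-2*I*pi/5) + exp(4*I*pi/5) + 2*exp(2*I*pi/5))*conj(exp(-2*I*pi/5)) + 1*(exp(-2*I*pi/5) + exp(-4*I*pi/5) + 2*exp(4*I*pi/5) + 2*exp(2*I*pi/5))*conj(exp(-4*I*pi/5)) + 1*(2*exp(-2*I*pi/5) + 2*exp(-4*I*pi/5) + exp(4*I*pi/5) + exp(2*I*pi/5))*conj(exp(4*I*pi/5)) + 1*(2*exp(-2*I*pi/5) + exp(-4*I*pi/5) + exp(2*I*pi/5) + 2*exp(4*I*pi/5))*conj(exp(2*I*pi/5))]
      = (1/5)[(6) + (1 + 2*exp(-2*I*pi/5) + exp(-4*I*pi/5) + 2*exp(4*I*pi/5)) + (1 + 2*exp(-2*I*pi/5) + 2*exp(-4*I*pi/5) + exp(2*I*pi/5)) + (1 + exp(-2*I*pi/5) + 2*exp(4*I*pi/5) + 2*exp(2*I*pi/5)) + (1 + 2*exp(-4*I*pi/5) + exp(4*I*pi/5) + 2*exp(2*I*pi/5))] = 5/5 = 1
(Exp terms are combined using exp(i*s)*conj(exp(i*t)) = exp(i*(s-t)), and sums of them are collapsed using the identity that for every m > 1 the m distinct m-th roots of unity sum to 0, e.g. 1 + exp(2*I*pi/3) + exp(-2*I*pi/3) = 0.)
Dimension check: dim(rho) = sum (mult * dim) = 0*1 + 2*1 + 1*1 + 2*1 + 1*1 = 6 = chi_rho(e) = 6.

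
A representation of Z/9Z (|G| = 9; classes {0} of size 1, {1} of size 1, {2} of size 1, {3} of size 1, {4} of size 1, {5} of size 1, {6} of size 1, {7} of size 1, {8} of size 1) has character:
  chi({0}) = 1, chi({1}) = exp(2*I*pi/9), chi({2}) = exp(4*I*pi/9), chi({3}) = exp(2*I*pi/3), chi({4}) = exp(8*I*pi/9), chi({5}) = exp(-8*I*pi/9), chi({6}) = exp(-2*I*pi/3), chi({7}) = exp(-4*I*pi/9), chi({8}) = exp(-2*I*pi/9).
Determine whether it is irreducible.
Irreducible: <chi, chi> = 1.

<chi, chi> = (1/|G|) sum_C |C| * |chi(C)|^2 = (1/9)[1*|1|^2 + 1*|exp(2*I*pi/9)|^2 + 1*|exp(4*I*pi/9)|^2 + 1*|exp(2*I*pi/3)|^2 + 1*|exp(8*I*pi/9)|^2 + 1*|exp(-8*I*pi/9)|^2 + 1*|exp(-2*I*pi/3)|^2 + 1*|exp(-4*I*pi/9)|^2 + 1*|exp(-2*I*pi/9)|^2]
  = (1/9)[(1) + (1) + (1) + (1) + (1) + (1) + (1) + (1) + (1)] = 9/9 = 1.
(Exp terms are combined using exp(i*s)*conj(exp(i*t)) = exp(i*(s-t)), and sums of them are collapsed using the identity that for every m > 1 the m distinct m-th roots of unity sum to 0, e.g. 1 + exp(2*I*pi/3) + exp(-2*I*pi/3) = 0.)
A character is irreducible iff <chi, chi> = 1, so this representation is irreducible.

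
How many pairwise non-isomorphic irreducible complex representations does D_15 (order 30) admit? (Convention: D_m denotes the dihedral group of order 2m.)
9

Justification: The number of irreducible complex representations of a finite group equals its number of conjugacy classes. D_15 has 9 conjugacy classes ((n+3)/2 for n odd), so D_15 (order 30) has exactly 9 irreducible complex representations.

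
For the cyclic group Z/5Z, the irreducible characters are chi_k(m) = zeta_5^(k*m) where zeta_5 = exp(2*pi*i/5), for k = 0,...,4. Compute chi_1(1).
chi_1(1) = zeta_5^1 = exp(2*I*pi/5)

chi_1(1) = zeta_5^(1*1) = zeta_5^1. Since zeta_5^5 = 1, this equals zeta_5^1 = exp(2*pi*i*1/5) = exp(2*I*pi/5).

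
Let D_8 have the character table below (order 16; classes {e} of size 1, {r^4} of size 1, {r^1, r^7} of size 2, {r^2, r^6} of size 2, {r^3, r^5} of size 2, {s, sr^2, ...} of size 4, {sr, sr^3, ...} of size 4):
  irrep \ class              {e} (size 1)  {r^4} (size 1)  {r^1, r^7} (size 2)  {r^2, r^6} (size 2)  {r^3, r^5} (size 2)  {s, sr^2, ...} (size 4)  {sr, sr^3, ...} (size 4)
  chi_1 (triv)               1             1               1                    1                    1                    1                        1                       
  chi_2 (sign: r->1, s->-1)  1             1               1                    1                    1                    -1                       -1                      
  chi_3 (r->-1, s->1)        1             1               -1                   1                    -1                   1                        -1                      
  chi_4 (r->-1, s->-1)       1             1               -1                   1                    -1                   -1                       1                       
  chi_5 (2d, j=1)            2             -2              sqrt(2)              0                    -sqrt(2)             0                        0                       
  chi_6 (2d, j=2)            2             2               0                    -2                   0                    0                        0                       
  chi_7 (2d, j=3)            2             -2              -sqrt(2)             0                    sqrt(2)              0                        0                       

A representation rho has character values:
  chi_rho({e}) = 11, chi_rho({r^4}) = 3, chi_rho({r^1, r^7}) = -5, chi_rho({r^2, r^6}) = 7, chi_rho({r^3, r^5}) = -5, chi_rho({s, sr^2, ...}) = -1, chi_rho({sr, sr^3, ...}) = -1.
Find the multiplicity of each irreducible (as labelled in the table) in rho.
Multiplicities: chi_1: 0, chi_2: 1, chi_3: 3, chi_4: 3, chi_5: 1, chi_6: 0, chi_7: 1.

Why: Use <chi_rho, chi> = (1/|G|) sum_C |C| * chi_rho(C) * conj(chi(C)) with |G| = 16 for each irreducible chi in the table:
  <chi_rho, chi_1> = (1/16)[1*(11)*conj(1) + 1*(3)*conj(1) + 2*(-5)*conj(1) + 2*(7)*conj(1) + 2*(-5)*conj(1) + 4*(-1)*conj(1) + 4*(-1)*conj(1)]
      = (1/16)[(11) + (3) + (-10) + (14) + (-10) + (-4) + (-4)] = 0/16 = 0
  <chi_rho, chi_2> = (1/16)[1*(11)*conj(1) + 1*(3)*conj(1) + 2*(-5)*conj(1) + 2*(7)*conj(1) + 2*(-5)*conj(1) + 4*(-1)*conj(-1) + 4*(-1)*conj(-1)]
      = (1/16)[(11) + (3) + (-10) + (14) + (-10) + (4) + (4)] = 16/16 = 1
  <chi_rho, chi_3> = (1/16)[1*(11)*conj(1) + 1*(3)*conj(1) + 2*(-5)*conj(-1) + 2*(7)*conj(1) + 2*(-5)*conj(-1) + 4*(-1)*conj(1) + 4*(-1)*conj(-1)]
      = (1/16)[(11) + (3) + (10) + (14) + (10) + (-4) + (4)] = 48/16 = 3
  <chi_rho, chi_4> = (1/16)[1*(11)*conj(1) + 1*(3)*conj(1) + 2*(-5)*conj(-1) + 2*(7)*conj(1) + 2*(-5)*conj(-1) + 4*(-1)*conj(-1) + 4*(-1)*conj(1)]
      = (1/16)[(11) + (3) + (10) + (14) + (10) + (4) + (-4)] = 48/16 = 3
  <chi_rho, chi_5> = (1/16)[1*(11)*conj(2) + 1*(3)*conj(-2) + 2*(-5)*conj(sqrt(2)) + 2*(7)*conj(0) + 2*(-5)*conj(-sqrt(2)) + 4*(-1)*conj(0) + 4*(-1)*conj(0)]
      = (1/16)[(22) + (-6) + (-10*sqrt(2)) + (0) + (10*sqrt(2)) + (0) + (0)] = 16/16 = 1
  <chi_rho, chi_6> = (1/16)[1*(11)*conj(2) + 1*(3)*conj(2) + 2*(-5)*conj(0) + 2*(7)*conj(-2) + 2*(-5)*conj(0) + 4*(-1)*conj(0) + 4*(-1)*conj(0)]
      = (1/16)[(22) + (6) + (0) + (-28) + (0) + (0) + (0)] = 0/16 = 0
  <chi_rho, chi_7> = (1/16)[1*(11)*conj(2) + 1*(3)*conj(-2) + 2*(-5)*conj(-sqrt(2)) + 2*(7)*conj(0) + 2*(-5)*conj(sqrt(2)) + 4*(-1)*conj(0) + 4*(-1)*conj(0)]
      = (1/16)[(22) + (-6) + (10*sqrt(2)) + (0) + (-10*sqrt(2)) + (0) + (0)] = 16/16 = 1
Dimension check: dim(rho) = sum (mult * dim) = 0*1 + 1*1 + 3*1 + 3*1 + 1*2 + 0*2 + 1*2 = 11 = chi_rho(e) = 11.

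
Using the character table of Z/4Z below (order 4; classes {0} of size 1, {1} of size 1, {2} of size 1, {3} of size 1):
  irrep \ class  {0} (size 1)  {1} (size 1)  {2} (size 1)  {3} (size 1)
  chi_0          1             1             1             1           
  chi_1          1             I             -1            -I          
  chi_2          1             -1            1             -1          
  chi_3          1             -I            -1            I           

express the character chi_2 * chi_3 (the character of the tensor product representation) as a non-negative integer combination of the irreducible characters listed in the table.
chi_2 tensor chi_3 = chi_1 (all other irreducibles have multiplicity 0).

Solution. The character of a tensor product is the pointwise product (chi_2 * chi_3)(C) = chi_2(C) * chi_3(C):
  {0}: (1)*(1), {1}: (-1)*(-I), {2}: (1)*(-1), {3}: (-1)*(I)
so (chi_2 * chi_3) takes values
  {0} -> 1, {1} -> I, {2} -> -1, {3} -> -I.
Now take the inner product of this character with each irreducible chi from the table, <chi_2*chi_3, chi> = (1/4) sum_C |C| (chi_2*chi_3)(C) conj(chi(C)):
  <chi_2*chi_3, chi_0> = (1/4)[1*(1)*conj(1) + 1*(I)*conj(1) + 1*(-1)*conj(1) + 1*(-I)*conj(1)]
      = (1/4)[(1) + (I) + (-1) + (-I)] = 0/4 = 0
  <chi_2*chi_3, chi_1> = (1/4)[1*(1)*conj(1) + 1*(I)*conj(I) + 1*(-1)*conj(-1) + 1*(-I)*conj(-I)]
      = (1/4)[(1) + (1) + (1) + (1)] = 4/4 = 1
  <chi_2*chi_3, chi_2> = (1/4)[1*(1)*conj(1) + 1*(I)*conj(-1) + 1*(-1)*conj(1) + 1*(-I)*conj(-1)]
      = (1/4)[(1) + (-I) + (-1) + (I)] = 0/4 = 0
  <chi_2*chi_3, chi_3> = (1/4)[1*(1)*conj(1) + 1*(I)*conj(-I) + 1*(-1)*conj(-1) + 1*(-I)*conj(I)]
      = (1/4)[(1) + (-1) + (1) + (-1)] = 0/4 = 0
(Exp terms are combined using exp(i*s)*conj(exp(i*t)) = exp(i*(s-t)), and sums of them are collapsed using the identity that for every m > 1 the m distinct m-th roots of unity sum to 0, e.g. 1 + exp(2*I*pi/3) + exp(-2*I*pi/3) = 0.)
Hence the multiplicities are chi_1: 1. Dimension check: dim(chi_2)*dim(chi_3) = 1*1 = 1 and sum (mult * dim) = 1*1 = 1.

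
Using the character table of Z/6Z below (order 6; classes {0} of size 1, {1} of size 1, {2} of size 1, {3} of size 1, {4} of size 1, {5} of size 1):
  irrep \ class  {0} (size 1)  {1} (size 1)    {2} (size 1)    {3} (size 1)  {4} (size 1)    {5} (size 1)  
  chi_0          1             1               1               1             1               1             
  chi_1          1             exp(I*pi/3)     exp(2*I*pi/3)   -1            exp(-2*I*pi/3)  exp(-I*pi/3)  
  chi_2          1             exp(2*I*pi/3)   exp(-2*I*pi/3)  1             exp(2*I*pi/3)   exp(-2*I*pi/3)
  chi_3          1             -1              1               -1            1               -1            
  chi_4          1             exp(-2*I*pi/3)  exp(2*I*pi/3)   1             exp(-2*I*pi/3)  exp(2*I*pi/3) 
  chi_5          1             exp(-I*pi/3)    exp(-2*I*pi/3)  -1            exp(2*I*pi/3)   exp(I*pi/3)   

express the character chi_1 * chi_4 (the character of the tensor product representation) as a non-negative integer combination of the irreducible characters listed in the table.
chi_1 tensor chi_4 = chi_5 (all other irreducibles have multiplicity 0).

Details: The character of a tensor product is the pointwise product (chi_1 * chi_4)(C) = chi_1(C) * chi_4(C):
  {0}: (1)*(1), {1}: (exp(I*pi/3))*(exp(-2*I*pi/3)), {2}: (exp(2*I*pi/3))*(exp(2*I*pi/3)), {3}: (-1)*(1), {4}: (exp(-2*I*pi/3))*(exp(-2*I*pi/3)), {5}: (exp(-I*pi/3))*(exp(2*I*pi/3))
so (chi_1 * chi_4) takes values
  {0} -> 1, {1} -> exp(-I*pi/3), {2} -> exp(-2*I*pi/3), {3} -> -1, {4} -> exp(2*I*pi/3), {5} -> exp(I*pi/3).
Now take the inner product of this character with each irreducible chi from the table, <chi_1*chi_4, chi> = (1/6) sum_C |C| (chi_1*chi_4)(C) conj(chi(C)):
  <chi_1*chi_4, chi_0> = (1/6)[1*(1)*conj(1) + 1*(exp(-I*pi/3))*conj(1) + 1*(exp(-2*I*pi/3))*conj(1) + 1*(-1)*conj(1) + 1*(exp(2*I*pi/3))*conj(1) + 1*(exp(I*pi/3))*conj(1)]
      = (1/6)[(1) + (exp(-I*pi/3)) + (exp(-2*I*pi/3)) + (-1) + (exp(2*I*pi/3)) + (exp(I*pi/3))] = 0/6 = 0
  <chi_1*chi_4, chi_1> = (1/6)[1*(1)*conj(1) + 1*(exp(-I*pi/3))*conj(exp(I*pi/3)) + 1*(exp(-2*I*pi/3))*conj(exp(2*I*pi/3)) + 1*(-1)*conj(-1) + 1*(exp(2*I*pi/3))*conj(exp(-2*I*pi/3)) + 1*(exp(I*pi/3))*conj(exp(-I*pi/3))]
      = (1/6)[(1) + (exp(-2*I*pi/3)) + (exp(2*I*pi/3)) + (1) + (exp(-2*I*pi/3)) + (exp(2*I*pi/3))] = 0/6 = 0
  <chi_1*chi_4, chi_2> = (1/6)[1*(1)*conj(1) + 1*(exp(-I*pi/3))*conj(exp(2*I*pi/3)) + 1*(exp(-2*I*pi/3))*conj(exp(-2*I*pi/3)) + 1*(-1)*conj(1) + 1*(exp(2*I*pi/3))*conj(exp(2*I*pi/3)) + 1*(exp(I*pi/3))*conj(exp(-2*I*pi/3))]
      = (1/6)[(1) + (-1) + (1) + (-1) + (1) + (-1)] = 0/6 = 0
  <chi_1*chi_4, chi_3> = (1/6)[1*(1)*conj(1) + 1*(exp(-I*pi/3))*conj(-1) + 1*(exp(-2*I*pi/3))*conj(1) + 1*(-1)*conj(-1) + 1*(exp(2*I*pi/3))*conj(1) + 1*(exp(I*pi/3))*conj(-1)]
      = (1/6)[(1) + (-exp(-I*pi/3)) + (exp(-2*I*pi/3)) + (1) + (exp(2*I*pi/3)) + (-exp(I*pi/3))] = 0/6 = 0
  <chi_1*chi_4, chi_4> = (1/6)[1*(1)*conj(1) + 1*(exp(-I*pi/3))*conj(exp(-2*I*pi/3)) + 1*(exp(-2*I*pi/3))*conj(exp(2*I*pi/3)) + 1*(-1)*conj(1) + 1*(exp(2*I*pi/3))*conj(exp(-2*I*pi/3)) + 1*(exp(I*pi/3))*conj(exp(2*I*pi/3))]
      = (1/6)[(1) + (exp(I*pi/3)) + (exp(2*I*pi/3)) + (-1) + (exp(-2*I*pi/3)) + (exp(-I*pi/3))] = 0/6 = 0
  <chi_1*chi_4, chi_5> = (1/6)[1*(1)*conj(1) + 1*(exp(-I*pi/3))*conj(exp(-I*pi/3)) + 1*(exp(-2*I*pi/3))*conj(exp(-2*I*pi/3)) + 1*(-1)*conj(-1) + 1*(exp(2*I*pi/3))*conj(exp(2*I*pi/3)) + 1*(exp(I*pi/3))*conj(exp(I*pi/3))]
      = (1/6)[(1) + (1) + (1) + (1) + (1) + (1)] = 6/6 = 1
(Exp terms are combined using exp(i*s)*conj(exp(i*t)) = exp(i*(s-t)), and sums of them are collapsed using the identity that for every m > 1 the m distinct m-th roots of unity sum to 0, e.g. 1 + exp(2*I*pi/3) + exp(-2*I*pi/3) = 0.)
Hence the multiplicities are chi_5: 1. Dimension check: dim(chi_1)*dim(chi_4) = 1*1 = 1 and sum (mult * dim) = 1*1 = 1.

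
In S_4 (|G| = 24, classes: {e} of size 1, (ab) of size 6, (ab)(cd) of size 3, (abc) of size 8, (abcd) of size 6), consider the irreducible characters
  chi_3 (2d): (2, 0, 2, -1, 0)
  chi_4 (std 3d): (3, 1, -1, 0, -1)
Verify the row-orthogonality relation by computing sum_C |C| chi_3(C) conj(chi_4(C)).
Sum = 0; so <chi_3, chi_4> = 0 (distinct irreducibles are orthogonal).

Solution. Compute term by term over conjugacy classes (|C| * chi_3(C) * conj(chi_4(C))):
  1*(2)*conj(3) + 6*(0)*conj(1) + 3*(2)*conj(-1) + 8*(-1)*conj(0) + 6*(0)*conj(-1)
  = (6) + (0) + (-6) + (0) + (0)
  = 0.
Dividing by |G| = 24 gives 0/24 = 0, matching the row-orthogonality relation <chi_3, chi_4> = [chi_3 = chi_4].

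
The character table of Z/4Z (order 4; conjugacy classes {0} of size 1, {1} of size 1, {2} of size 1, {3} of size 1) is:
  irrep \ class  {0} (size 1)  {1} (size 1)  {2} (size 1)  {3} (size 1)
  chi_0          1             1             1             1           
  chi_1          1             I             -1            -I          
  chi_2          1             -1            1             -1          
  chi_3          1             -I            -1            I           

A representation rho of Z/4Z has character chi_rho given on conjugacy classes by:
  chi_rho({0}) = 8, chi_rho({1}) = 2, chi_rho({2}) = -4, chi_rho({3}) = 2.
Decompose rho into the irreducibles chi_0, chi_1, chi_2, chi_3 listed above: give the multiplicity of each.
Multiplicities: chi_0: 2, chi_1: 3, chi_2: 0, chi_3: 3.

Explanation: Use <chi_rho, chi> = (1/|G|) sum_C |C| * chi_rho(C) * conj(chi(C)) with |G| = 4 for each irreducible chi in the table:
  <chi_rho, chi_0> = (1/4)[1*(8)*conj(1) + 1*(2)*conj(1) + 1*(-4)*conj(1) + 1*(2)*conj(1)]
      = (1/4)[(8) + (2) + (-4) + (2)] = 8/4 = 2
  <chi_rho, chi_1> = (1/4)[1*(8)*conj(1) + 1*(2)*conj(I) + 1*(-4)*conj(-1) + 1*(2)*conj(-I)]
      = (1/4)[(8) + (-2*I) + (4) + (2*I)] = 12/4 = 3
  <chi_rho, chi_2> = (1/4)[1*(8)*conj(1) + 1*(2)*conj(-1) + 1*(-4)*conj(1) + 1*(2)*conj(-1)]
      = (1/4)[(8) + (-2) + (-4) + (-2)] = 0/4 = 0
  <chi_rho, chi_3> = (1/4)[1*(8)*conj(1) + 1*(2)*conj(-I) + 1*(-4)*conj(-1) + 1*(2)*conj(I)]
      = (1/4)[(8) + (2*I) + (4) + (-2*I)] = 12/4 = 3
(Exp terms are combined using exp(i*s)*conj(exp(i*t)) = exp(i*(s-t)), and sums of them are collapsed using the identity that for every m > 1 the m distinct m-th roots of unity sum to 0, e.g. 1 + exp(2*I*pi/3) + exp(-2*I*pi/3) = 0.)
Dimension check: dim(rho) = sum (mult * dim) = 2*1 + 3*1 + 0*1 + 3*1 = 8 = chi_rho(e) = 8.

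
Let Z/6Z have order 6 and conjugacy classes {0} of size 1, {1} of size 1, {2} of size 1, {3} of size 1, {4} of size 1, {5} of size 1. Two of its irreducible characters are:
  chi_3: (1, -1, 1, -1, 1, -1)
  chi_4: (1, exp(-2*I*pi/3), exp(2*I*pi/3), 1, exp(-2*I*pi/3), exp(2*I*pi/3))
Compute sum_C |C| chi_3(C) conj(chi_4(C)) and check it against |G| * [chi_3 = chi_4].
Sum = 0; so <chi_3, chi_4> = 0 (distinct irreducibles are orthogonal).

Details: Compute term by term over conjugacy classes (|C| * chi_3(C) * conj(chi_4(C))):
  1*(1)*conj(1) + 1*(-1)*conj(exp(-2*I*pi/3)) + 1*(1)*conj(exp(2*I*pi/3)) + 1*(-1)*conj(1) + 1*(1)*conj(exp(-2*I*pi/3)) + 1*(-1)*conj(exp(2*I*pi/3))
  = (1) + (-exp(2*I*pi/3)) + (exp(-2*I*pi/3)) + (-1) + (exp(2*I*pi/3)) + (-exp(-2*I*pi/3))
  = 0.
(Exp terms are combined using exp(i*s)*conj(exp(i*t)) = exp(i*(s-t)), and sums of them are collapsed using the identity that for every m > 1 the m distinct m-th roots of unity sum to 0, e.g. 1 + exp(2*I*pi/3) + exp(-2*I*pi/3) = 0.)
Dividing by |G| = 6 gives 0/6 = 0, matching the row-orthogonality relation <chi_3, chi_4> = [chi_3 = chi_4].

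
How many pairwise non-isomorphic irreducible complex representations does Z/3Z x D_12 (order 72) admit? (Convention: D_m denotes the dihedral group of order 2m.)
27

The number of irreducible complex representations of a finite group equals its number of conjugacy classes. For a direct product, #classes(G x H) = #classes(G) * #classes(H). Z/3Z has 3 classes (abelian), D_12 has 9 classes, so 3 * 9 = 27, so Z/3Z x D_12 (order 72) has exactly 27 irreducible complex representations.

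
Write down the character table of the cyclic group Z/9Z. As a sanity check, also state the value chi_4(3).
Character table of Z/9Z (irreps indexed chi_0,...,chi_8 with chi_k(m) = zeta_9^(k*m), zeta_9 = exp(2*pi*i/9)):
  irrep \ class  {0} (size 1)  {1} (size 1)    {2} (size 1)    {3} (size 1)    {4} (size 1)    {5} (size 1)    {6} (size 1)    {7} (size 1)    {8} (size 1)  
  chi_0          1             1               1               1               1               1               1               1               1             
  chi_1          1             exp(2*I*pi/9)   exp(4*I*pi/9)   exp(2*I*pi/3)   exp(8*I*pi/9)   exp(-8*I*pi/9)  exp(-2*I*pi/3)  exp(-4*I*pi/9)  exp(-2*I*pi/9)
  chi_2          1             exp(4*I*pi/9)   exp(8*I*pi/9)   exp(-2*I*pi/3)  exp(-2*I*pi/9)  exp(2*I*pi/9)   exp(2*I*pi/3)   exp(-8*I*pi/9)  exp(-4*I*pi/9)
  chi_3          1             exp(2*I*pi/3)   exp(-2*I*pi/3)  1               exp(2*I*pi/3)   exp(-2*I*pi/3)  1               exp(2*I*pi/3)   exp(-2*I*pi/3)
  chi_4          1             exp(8*I*pi/9)   exp(-2*I*pi/9)  exp(2*I*pi/3)   exp(-4*I*pi/9)  exp(4*I*pi/9)   exp(-2*I*pi/3)  exp(2*I*pi/9)   exp(-8*I*pi/9)
  chi_5          1             exp(-8*I*pi/9)  exp(2*I*pi/9)   exp(-2*I*pi/3)  exp(4*I*pi/9)   exp(-4*I*pi/9)  exp(2*I*pi/3)   exp(-2*I*pi/9)  exp(8*I*pi/9) 
  chi_6          1             exp(-2*I*pi/3)  exp(2*I*pi/3)   1               exp(-2*I*pi/3)  exp(2*I*pi/3)   1               exp(-2*I*pi/3)  exp(2*I*pi/3) 
  chi_7          1             exp(-4*I*pi/9)  exp(-8*I*pi/9)  exp(2*I*pi/3)   exp(2*I*pi/9)   exp(-2*I*pi/9)  exp(-2*I*pi/3)  exp(8*I*pi/9)   exp(4*I*pi/9) 
  chi_8          1             exp(-2*I*pi/9)  exp(-4*I*pi/9)  exp(-2*I*pi/3)  exp(-8*I*pi/9)  exp(8*I*pi/9)   exp(2*I*pi/3)   exp(4*I*pi/9)   exp(2*I*pi/9) 

Spot check: chi_4(3) = zeta_9^(4*3) = zeta_9^12 = exp(2*I*pi/3).

Why: Z/9Z is abelian, so all 9 irreducible complex representations are 1-dimensional. They are given by chi_k(m) = zeta_9^(k*m) for k = 0,...,8. Row orthogonality: sum_m chi_k(m) conj(chi_l(m)) = 9 * [k = l].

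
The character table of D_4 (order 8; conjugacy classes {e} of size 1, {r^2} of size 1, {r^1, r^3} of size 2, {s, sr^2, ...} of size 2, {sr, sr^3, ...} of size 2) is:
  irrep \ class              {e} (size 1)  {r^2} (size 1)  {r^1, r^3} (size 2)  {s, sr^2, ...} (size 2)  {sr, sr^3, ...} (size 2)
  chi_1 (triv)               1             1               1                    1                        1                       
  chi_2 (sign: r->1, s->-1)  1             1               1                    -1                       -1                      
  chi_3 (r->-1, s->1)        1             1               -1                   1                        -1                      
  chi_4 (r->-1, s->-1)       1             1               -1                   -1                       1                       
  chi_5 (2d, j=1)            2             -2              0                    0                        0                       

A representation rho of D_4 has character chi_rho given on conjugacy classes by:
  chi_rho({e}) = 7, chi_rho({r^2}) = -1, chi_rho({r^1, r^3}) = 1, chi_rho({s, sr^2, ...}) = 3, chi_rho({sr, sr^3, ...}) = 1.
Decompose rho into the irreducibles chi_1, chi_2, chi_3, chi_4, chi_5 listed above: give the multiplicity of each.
Multiplicities: chi_1: 2, chi_2: 0, chi_3: 1, chi_4: 0, chi_5: 2.

Justification: Use <chi_rho, chi> = (1/|G|) sum_C |C| * chi_rho(C) * conj(chi(C)) with |G| = 8 for each irreducible chi in the table:
  <chi_rho, chi_1> = (1/8)[1*(7)*conj(1) + 1*(-1)*conj(1) + 2*(1)*conj(1) + 2*(3)*conj(1) + 2*(1)*conj(1)]
      = (1/8)[(7) + (-1) + (2) + (6) + (2)] = 16/8 = 2
  <chi_rho, chi_2> = (1/8)[1*(7)*conj(1) + 1*(-1)*conj(1) + 2*(1)*conj(1) + 2*(3)*conj(-1) + 2*(1)*conj(-1)]
      = (1/8)[(7) + (-1) + (2) + (-6) + (-2)] = 0/8 = 0
  <chi_rho, chi_3> = (1/8)[1*(7)*conj(1) + 1*(-1)*conj(1) + 2*(1)*conj(-1) + 2*(3)*conj(1) + 2*(1)*conj(-1)]
      = (1/8)[(7) + (-1) + (-2) + (6) + (-2)] = 8/8 = 1
  <chi_rho, chi_4> = (1/8)[1*(7)*conj(1) + 1*(-1)*conj(1) + 2*(1)*conj(-1) + 2*(3)*conj(-1) + 2*(1)*conj(1)]
      = (1/8)[(7) + (-1) + (-2) + (-6) + (2)] = 0/8 = 0
  <chi_rho, chi_5> = (1/8)[1*(7)*conj(2) + 1*(-1)*conj(-2) + 2*(1)*conj(0) + 2*(3)*conj(0) + 2*(1)*conj(0)]
      = (1/8)[(14) + (2) + (0) + (0) + (0)] = 16/8 = 2
Dimension check: dim(rho) = sum (mult * dim) = 2*1 + 0*1 + 1*1 + 0*1 + 2*2 = 7 = chi_rho(e) = 7.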